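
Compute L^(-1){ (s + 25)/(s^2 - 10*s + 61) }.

5*exp(5*t)*sin(6*t) + exp(5*t)*cos(6*t)

Complete the square in the denominator: s^2 - 10*s + 61 = (s - 5)^2 + 6^2.
Split the numerator to match: s + 25 = 1·(s - 5) + 5·6.
Invert each term: 1·(s - 5)/((s - 5)^2 + 36) ↔ e^(5t)cos(6t); 5·6/((s - 5)^2 + 36) ↔ 5e^(5t)sin(6t).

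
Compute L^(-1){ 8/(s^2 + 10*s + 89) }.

exp(-5*t)*sin(8*t)

Rewrite the denominator: s^2 + 10*s + 89 = (s + 5)^2 + 64.
The form in (s + 5) signals a first-shifting-theorem factor e^(-5t).
Since L{sin(8t)} = 8/(s^2 + 64), the inverse is e^(-5*t)*sin(8*t).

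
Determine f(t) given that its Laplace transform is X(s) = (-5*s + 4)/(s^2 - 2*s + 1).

f(t) = -t*exp(t) - 5*exp(t)

Factor the denominator: s^2 - 2*s + 1 = (s - 1)^2.
Partial fraction decomposition gives [-5/(s - 1)] + [-1/(s - 1)^2].
Invert each term: -5/(s - 1) ↔ -5e^(t); -1/(s - 1)^2 ↔ -t·e^(t).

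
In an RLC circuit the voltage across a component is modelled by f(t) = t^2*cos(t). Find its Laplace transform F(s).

F(s) = 2*s*(s^2 - 3)/(s^2 + 1)^3

L{cos(t)} = s/(s^2 + 1).
Then apply L{t^2·g(t)} = (-1)^2 d^2/ds^2[G(s)] with G(s) = s/(s^2 + 1):
differentiating 2 times and applying the sign gives 2*s*(s^2 - 3)/(s^2 + 1)^3.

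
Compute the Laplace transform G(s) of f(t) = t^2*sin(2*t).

L{sin(2t)} = 2/(s^2 + 4).
Then apply L{t^2·g(t)} = (-1)^2 d^2/ds^2[H(s)] with H(s) = 2/(s^2 + 4):
differentiating 2 times and applying the sign gives 4*(3*s^2 - 4)/(s^2 + 4)^3.

G(s) = 4*(3*s^2 - 4)/(s^2 + 4)^3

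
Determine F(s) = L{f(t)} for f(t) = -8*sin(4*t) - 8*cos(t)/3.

Apply the Laplace transform termwise.
(-8)·[L{sin(4t)} = 4/(s^2 + 16)]; (-8/3)·[L{cos(t)} = s/(s^2 + 1)].

F(s) = -8*s/(3*(s^2 + 1)) - 32/(s^2 + 16)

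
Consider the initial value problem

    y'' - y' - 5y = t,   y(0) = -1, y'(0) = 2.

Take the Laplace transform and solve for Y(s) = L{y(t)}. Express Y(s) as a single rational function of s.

Apply the Laplace transform to the equation.
With L{y''} = s^2 Y - s·y(0) - y'(0) and L{y'} = sY - y(0), with y(0) = -1, y'(0) = 2: the LHS transforms to (s^2 - s - 5)Y - (-s + 3).
The right side is L{t} = s^(-2).
So (s^2 - s - 5)Y = s^(-2) + (-s + 3).
Solve for Y(s) and write it as one ratio of polynomials.

Y(s) = (-s^3 + 3*s^2 + 1)/(s^4 - s^3 - 5*s^2)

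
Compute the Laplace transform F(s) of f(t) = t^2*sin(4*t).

F(s) = 8*(3*s^2 - 16)/(s^2 + 16)^3

L{sin(4t)} = 4/(s^2 + 16).
Then apply L{t^2·g(t)} = (-1)^2 d^2/ds^2[G(s)] with G(s) = 4/(s^2 + 16):
differentiating 2 times and applying the sign gives 8*(3*s^2 - 16)/(s^2 + 16)^3.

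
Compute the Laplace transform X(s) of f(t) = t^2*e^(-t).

X(s) = 2/(s + 1)^3

L{e^(-t)} = 1/(s + 1).
Then apply L{t^2·g(t)} = (-1)^2 d^2/ds^2[G(s)] with G(s) = 1/(s + 1):
differentiating 2 times and applying the sign gives 2/(s + 1)^3.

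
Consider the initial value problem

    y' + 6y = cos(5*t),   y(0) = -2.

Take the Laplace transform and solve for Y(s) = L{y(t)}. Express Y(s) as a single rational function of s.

Y(s) = (-2*s^2 + s - 50)/(s^3 + 6*s^2 + 25*s + 150)

Apply the Laplace transform to the equation.
The derivative rules (L{y'} = sY - y(0) = sY - (-2)) turn the left side into (s + 6)Y - (-2).
The right side is L{cos(5*t)} = s/(s^2 + 25).
So (s + 6)Y = s/(s^2 + 25) + (-2).
Isolate Y and clear denominators.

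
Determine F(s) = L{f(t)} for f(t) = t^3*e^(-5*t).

L{t^3} = 3!/s^4 = 6/s^4.
By the first shifting theorem, multiplying by e^(-5t) replaces s with s + 5.

F(s) = 6/(s + 5)^4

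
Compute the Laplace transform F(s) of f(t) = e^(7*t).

F(s) = 1/(s - 7)

L{e^(7t)} = 1/(s - 7).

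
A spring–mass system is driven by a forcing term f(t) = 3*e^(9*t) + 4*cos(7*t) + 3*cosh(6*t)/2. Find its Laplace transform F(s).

Apply the Laplace transform termwise.
(3/2)·[L{cosh(6t)} = s/(s^2 - 36)]; (4)·[L{cos(7t)} = s/(s^2 + 49)]; (3)·[L{e^(9t)} = 1/(s - 9)].

F(s) = 4*s/(s^2 + 49) + 3*s/(2*(s^2 - 36)) + 3/(s - 9)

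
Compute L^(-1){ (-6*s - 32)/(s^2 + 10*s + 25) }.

-2*t*exp(-5*t) - 6*exp(-5*t)

Factor the denominator: s^2 + 10*s + 25 = (s + 5)^2.
Partial fraction decomposition gives [-6/(s + 5)] + [-2/(s + 5)^2].
Invert each term: -6/(s + 5) ↔ -6e^(-5t); -2/(s + 5)^2 ↔ -2t·e^(-5t).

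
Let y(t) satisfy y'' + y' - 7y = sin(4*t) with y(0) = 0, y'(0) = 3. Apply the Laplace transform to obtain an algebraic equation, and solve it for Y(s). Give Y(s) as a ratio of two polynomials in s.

Y(s) = (3*s^2 + 52)/(s^4 + s^3 + 9*s^2 + 16*s - 112)

Transform both sides with L{·}.
With L{y''} = s^2 Y - s·y(0) - y'(0) and L{y'} = sY - y(0), with y(0) = 0, y'(0) = 3: the LHS transforms to (s^2 + s - 7)Y - (3).
The right side is L{sin(4*t)} = 4/(s^2 + 16).
So (s^2 + s - 7)Y = 4/(s^2 + 16) + (3).
Isolate Y and clear denominators.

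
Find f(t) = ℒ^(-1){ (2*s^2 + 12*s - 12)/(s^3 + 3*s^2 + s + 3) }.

Factor the denominator: s^3 + 3*s^2 + s + 3 = (s + 3)*(s^2 + 1).
Partial fraction decomposition gives [-3/(s + 3)] + [5*s/(s^2 + 1)] + [-3/(s^2 + 1)].
Invert each term: -3/(s + 3) ↔ -3e^(-3t); 5·s/(s^2 + 1) ↔ 5cos(t); -3·1/(s^2 + 1) ↔ -3sin(t).

f(t) = -3*sin(t) + 5*cos(t) - 3*exp(-3*t)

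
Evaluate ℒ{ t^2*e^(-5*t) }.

2/(s + 5)^3

L{e^(-5t)} = 1/(s + 5).
Then apply L{t^2·g(t)} = (-1)^2 d^2/ds^2[G(s)] with G(s) = 1/(s + 5):
differentiating 2 times and applying the sign gives 2/(s + 5)^3.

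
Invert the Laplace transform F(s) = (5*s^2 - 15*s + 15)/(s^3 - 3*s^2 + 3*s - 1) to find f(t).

f(t) = 5*t^2*exp(t)/2 - 5*t*exp(t) + 5*exp(t)

Factor the denominator: s^3 - 3*s^2 + 3*s - 1 = (s - 1)^3.
Partial fraction decomposition gives [5/(s - 1)] + [-5/(s - 1)^2] + [5/(s - 1)^3].
Invert each term: 5/(s - 1) ↔ 5e^(t); -5/(s - 1)^2 ↔ -5t·e^(t); 5/(s - 1)^3 ↔ (5/2)t^2·e^(t).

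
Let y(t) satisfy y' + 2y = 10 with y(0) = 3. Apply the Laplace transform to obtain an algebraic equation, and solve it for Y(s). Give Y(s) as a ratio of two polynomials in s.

Laplace-transform each side.
With L{y'} = sY - y(0) = sY - 3: the LHS transforms to (s + 2)Y - (3).
The right side is L{10} = 10/s.
So (s + 2)Y = 10/s + (3).
Divide through and combine into a single rational function.

Y(s) = (3*s + 10)/(s^2 + 2*s)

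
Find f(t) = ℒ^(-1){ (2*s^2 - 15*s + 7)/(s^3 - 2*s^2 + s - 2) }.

f(t) = -3*exp(2*t) - 5*sin(t) + 5*cos(t)

Factor the denominator: s^3 - 2*s^2 + s - 2 = (s - 2)*(s^2 + 1).
Partial fraction decomposition gives [-3/(s - 2)] + [5*s/(s^2 + 1)] + [-5/(s^2 + 1)].
Invert each term: -3/(s - 2) ↔ -3e^(2t); 5·s/(s^2 + 1) ↔ 5cos(t); -5·1/(s^2 + 1) ↔ -5sin(t).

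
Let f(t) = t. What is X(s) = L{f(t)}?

X(s) = s^(-2)

L{t} = 1!/s^2 = 1/s^2.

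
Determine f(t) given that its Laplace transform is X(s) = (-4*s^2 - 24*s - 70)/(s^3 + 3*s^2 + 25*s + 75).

f(t) = -3*sin(5*t) - 3*cos(5*t) - exp(-3*t)

Factor the denominator: s^3 + 3*s^2 + 25*s + 75 = (s + 3)*(s^2 + 25).
Partial fraction decomposition gives [-1/(s + 3)] + [-3*s/(s^2 + 25)] + [-15/(s^2 + 25)].
Invert each term: -1/(s + 3) ↔ -e^(-3t); -3·s/(s^2 + 25) ↔ -3cos(5t); -3·5/(s^2 + 25) ↔ -3sin(5t).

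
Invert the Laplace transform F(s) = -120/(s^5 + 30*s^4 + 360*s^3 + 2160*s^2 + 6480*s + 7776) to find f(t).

f(t) = -5*t^4*exp(-6*t)

Rewrite the denominator: s^5 + 30*s^4 + 360*s^3 + 2160*s^2 + 6480*s + 7776 = (s + 6)^5.
The form in (s + 6) signals a first-shifting-theorem factor e^(-6t).
Since L{t^4} = 4!/s^5 = 24/s^5, the inverse is t^4*exp(-6*t), scaled by -5.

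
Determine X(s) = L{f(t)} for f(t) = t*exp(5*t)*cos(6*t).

X(s) = (s - 11)*(s + 1)/(s^2 - 10*s + 61)^2

L{cos(6t)} = s/(s^2 + 36).
Multiplying by e^(5t) shifts s → s - 5, so L{exp(5*t)*cos(6*t)} = (s - 5)/((s - 5)^2 + 36).
Then apply L{t·g(t)} = -d/ds[G(s)] with G(s) = (s - 5)/((s - 5)^2 + 36):
differentiating 1 time and applying the sign gives (s - 11)*(s + 1)/(s^2 - 10*s + 61)^2.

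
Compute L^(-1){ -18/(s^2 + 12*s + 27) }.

-6*exp(-6*t)*sinh(3*t)

Rewrite the denominator: s^2 + 12*s + 27 = (s + 6)^2 - 9.
The form in (s + 6) signals a first-shifting-theorem factor e^(-6t).
Since L{sinh(3t)} = 3/(s^2 - 9), the inverse is exp(-6*t)*sinh(3*t), scaled by -6.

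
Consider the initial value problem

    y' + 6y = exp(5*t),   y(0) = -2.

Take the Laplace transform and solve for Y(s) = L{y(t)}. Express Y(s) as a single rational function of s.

Laplace-transform each side.
Using L{y'} = sY - y(0) = sY - (-2), the left side becomes (s + 6)Y - (-2).
The right side is L{exp(5*t)} = 1/(s - 5).
So (s + 6)Y = 1/(s - 5) + (-2).
Solve for Y(s) and write it as one ratio of polynomials.

Y(s) = (-2*s + 11)/(s^2 + s - 30)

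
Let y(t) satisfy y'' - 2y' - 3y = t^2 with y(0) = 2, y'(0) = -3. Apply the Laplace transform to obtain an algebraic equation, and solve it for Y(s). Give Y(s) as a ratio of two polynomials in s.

Y(s) = (2*s^4 - 7*s^3 + 2)/(s^5 - 2*s^4 - 3*s^3)

Transform both sides with L{·}.
The derivative rules (L{y''} = s^2 Y - s·y(0) - y'(0) and L{y'} = sY - y(0), with y(0) = 2, y'(0) = -3) turn the left side into (s^2 - 2*s - 3)Y - (2*s - 7).
The right side is L{t^2} = 2/s^3.
So (s^2 - 2*s - 3)Y = 2/s^3 + (2*s - 7).
Divide through and combine into a single rational function.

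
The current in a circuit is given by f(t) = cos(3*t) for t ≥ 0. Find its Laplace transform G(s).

G(s) = s/(s^2 + 9)

L{cos(3t)} = s/(s^2 + 9).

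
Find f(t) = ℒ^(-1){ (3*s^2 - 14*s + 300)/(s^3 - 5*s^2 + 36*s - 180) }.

f(t) = 5*exp(5*t) - 4*sin(6*t) - 2*cos(6*t)

Factor the denominator: s^3 - 5*s^2 + 36*s - 180 = (s - 5)*(s^2 + 36).
Partial fraction decomposition gives [5/(s - 5)] + [-2*s/(s^2 + 36)] + [-24/(s^2 + 36)].
Invert each term: 5/(s - 5) ↔ 5e^(5t); -2·s/(s^2 + 36) ↔ -2cos(6t); -4·6/(s^2 + 36) ↔ -4sin(6t).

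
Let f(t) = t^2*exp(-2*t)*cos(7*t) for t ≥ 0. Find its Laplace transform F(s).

F(s) = 2*(s + 2)*(s^2 + 4*s - 143)/(s^2 + 4*s + 53)^3

L{cos(7t)} = s/(s^2 + 49).
Multiplying by e^(-2t) shifts s → s + 2, so L{exp(-2*t)*cos(7*t)} = (s + 2)/((s + 2)^2 + 49).
Then apply L{t^2·g(t)} = (-1)^2 d^2/ds^2[G(s)] with G(s) = (s + 2)/((s + 2)^2 + 49):
differentiating 2 times and applying the sign gives 2*(s + 2)*(s^2 + 4*s - 143)/(s^2 + 4*s + 53)^3.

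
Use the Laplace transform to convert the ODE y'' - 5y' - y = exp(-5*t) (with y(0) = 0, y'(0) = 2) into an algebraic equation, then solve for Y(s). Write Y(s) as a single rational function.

Apply the Laplace transform to the equation.
The derivative rules (L{y''} = s^2 Y - s·y(0) - y'(0) and L{y'} = sY - y(0), with y(0) = 0, y'(0) = 2) turn the left side into (s^2 - 5*s - 1)Y - (2).
The right side is L{exp(-5*t)} = 1/(s + 5).
So (s^2 - 5*s - 1)Y = 1/(s + 5) + (2).
Solve for Y(s) and write it as one ratio of polynomials.

Y(s) = (2*s + 11)/(s^3 - 26*s - 5)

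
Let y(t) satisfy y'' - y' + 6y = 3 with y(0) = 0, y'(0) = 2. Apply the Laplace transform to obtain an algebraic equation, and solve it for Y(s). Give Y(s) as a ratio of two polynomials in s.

Y(s) = (2*s + 3)/(s^3 - s^2 + 6*s)

Apply the Laplace transform to the equation.
The derivative rules (L{y''} = s^2 Y - s·y(0) - y'(0) and L{y'} = sY - y(0), with y(0) = 0, y'(0) = 2) turn the left side into (s^2 - s + 6)Y - (2).
The right side is L{3} = 3/s.
So (s^2 - s + 6)Y = 3/s + (2).
Divide through and combine into a single rational function.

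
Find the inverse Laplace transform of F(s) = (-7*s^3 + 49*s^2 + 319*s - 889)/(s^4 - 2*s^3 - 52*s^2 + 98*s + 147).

3*exp(7*t) - 2*exp(3*t) - 6*exp(-t) - 2*exp(-7*t)

Factor the denominator: s^4 - 2*s^3 - 52*s^2 + 98*s + 147 = (s - 7)*(s - 3)*(s + 1)*(s + 7).
Partial fraction decomposition gives [3/(s - 7)] + [-2/(s + 7)] + [-6/(s + 1)] + [-2/(s - 3)].
Invert each term: 3/(s - 7) ↔ 3e^(7t); -2/(s + 7) ↔ -2e^(-7t); -6/(s + 1) ↔ -6e^(-t); -2/(s - 3) ↔ -2e^(3t).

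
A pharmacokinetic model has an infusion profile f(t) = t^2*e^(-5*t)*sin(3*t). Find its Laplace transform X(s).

X(s) = 18*(s^2 + 10*s + 22)/(s^2 + 10*s + 34)^3

L{sin(3t)} = 3/(s^2 + 9).
Multiplying by e^(-5t) shifts s → s + 5, so L{e^(-5*t)*sin(3*t)} = 3/((s + 5)^2 + 9).
Then apply L{t^2·g(t)} = (-1)^2 d^2/ds^2[G(s)] with G(s) = 3/((s + 5)^2 + 9):
differentiating 2 times and applying the sign gives 18*(s^2 + 10*s + 22)/(s^2 + 10*s + 34)^3.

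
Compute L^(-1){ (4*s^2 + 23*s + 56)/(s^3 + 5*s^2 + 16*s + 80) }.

2*sin(4*t) + 3*cos(4*t) + exp(-5*t)

Factor the denominator: s^3 + 5*s^2 + 16*s + 80 = (s + 5)*(s^2 + 16).
Partial fraction decomposition gives [1/(s + 5)] + [3*s/(s^2 + 16)] + [8/(s^2 + 16)].
Invert each term: 1/(s + 5) ↔ e^(-5t); 3·s/(s^2 + 16) ↔ 3cos(4t); 2·4/(s^2 + 16) ↔ 2sin(4t).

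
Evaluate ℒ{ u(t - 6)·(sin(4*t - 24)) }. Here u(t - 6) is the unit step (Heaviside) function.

By the second shifting theorem, L{u(t - c)·g(t - c)} = e^(-cs)·G(s) with c = 6 and G(s) = L{g(t)}.
L{sin(4t)} = 4/(s^2 + 16).

4*exp(-6*s)/(s^2 + 16)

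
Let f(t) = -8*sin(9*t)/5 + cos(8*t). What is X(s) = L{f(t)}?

The transform is linear, so treat each term independently.
L{cos(8t)} = s/(s^2 + 64); (-8/5)·[L{sin(9t)} = 9/(s^2 + 81)].

X(s) = s/(s^2 + 64) - 72/(5*(s^2 + 81))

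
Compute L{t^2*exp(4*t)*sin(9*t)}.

54*(s^2 - 8*s - 11)/(s^2 - 8*s + 97)^3

L{sin(9t)} = 9/(s^2 + 81).
Multiplying by e^(4t) shifts s → s - 4, so L{exp(4*t)*sin(9*t)} = 9/((s - 4)^2 + 81).
Then apply L{t^2·g(t)} = (-1)^2 d^2/ds^2[G(s)] with G(s) = 9/((s - 4)^2 + 81):
differentiating 2 times and applying the sign gives 54*(s^2 - 8*s - 11)/(s^2 - 8*s + 97)^3.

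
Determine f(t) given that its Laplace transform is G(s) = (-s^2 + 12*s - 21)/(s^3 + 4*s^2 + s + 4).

Factor the denominator: s^3 + 4*s^2 + s + 4 = (s + 4)*(s^2 + 1).
Partial fraction decomposition gives [-5/(s + 4)] + [4*s/(s^2 + 1)] + [-4/(s^2 + 1)].
Invert each term: -5/(s + 4) ↔ -5e^(-4t); 4·s/(s^2 + 1) ↔ 4cos(t); -4·1/(s^2 + 1) ↔ -4sin(t).

f(t) = -4*sin(t) + 4*cos(t) - 5*exp(-4*t)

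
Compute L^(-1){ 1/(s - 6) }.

exp(6*t)

Since L{e^(6t)} = 1/(s - 6), the inverse is exp(6*t).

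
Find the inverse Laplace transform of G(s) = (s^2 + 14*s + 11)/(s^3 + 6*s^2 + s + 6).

2*sin(t) + 2*cos(t) - exp(-6*t)

Factor the denominator: s^3 + 6*s^2 + s + 6 = (s + 6)*(s^2 + 1).
Partial fraction decomposition gives [-1/(s + 6)] + [2*s/(s^2 + 1)] + [2/(s^2 + 1)].
Invert each term: -1/(s + 6) ↔ -e^(-6t); 2·s/(s^2 + 1) ↔ 2cos(t); 2·1/(s^2 + 1) ↔ 2sin(t).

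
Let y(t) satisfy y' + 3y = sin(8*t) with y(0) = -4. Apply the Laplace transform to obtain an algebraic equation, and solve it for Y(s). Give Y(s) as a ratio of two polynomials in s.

Transform both sides with L{·}.
The derivative rules (L{y'} = sY - y(0) = sY - (-4)) turn the left side into (s + 3)Y - (-4).
The right side is L{sin(8*t)} = 8/(s^2 + 64).
So (s + 3)Y = 8/(s^2 + 64) + (-4).
Isolate Y and clear denominators.

Y(s) = (-4*s^2 - 248)/(s^3 + 3*s^2 + 64*s + 192)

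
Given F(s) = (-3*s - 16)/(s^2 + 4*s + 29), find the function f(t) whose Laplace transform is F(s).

f(t) = -2*exp(-2*t)*sin(5*t) - 3*exp(-2*t)*cos(5*t)

Complete the square in the denominator: s^2 + 4*s + 29 = (s + 2)^2 + 5^2.
Split the numerator to match: -3*s - 16 = -3·(s + 2) - 2·5.
Invert each term: -3·(s + 2)/((s + 2)^2 + 25) ↔ -3e^(-2t)cos(5t); -2·5/((s + 2)^2 + 25) ↔ -2e^(-2t)sin(5t).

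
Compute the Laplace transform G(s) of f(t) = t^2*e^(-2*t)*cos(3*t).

L{cos(3t)} = s/(s^2 + 9).
Multiplying by e^(-2t) shifts s → s + 2, so L{e^(-2*t)*cos(3*t)} = (s + 2)/((s + 2)^2 + 9).
Then apply L{t^2·g(t)} = (-1)^2 d^2/ds^2[H(s)] with H(s) = (s + 2)/((s + 2)^2 + 9):
differentiating 2 times and applying the sign gives 2*(s + 2)*(s^2 + 4*s - 23)/(s^2 + 4*s + 13)^3.

G(s) = 2*(s + 2)*(s^2 + 4*s - 23)/(s^2 + 4*s + 13)^3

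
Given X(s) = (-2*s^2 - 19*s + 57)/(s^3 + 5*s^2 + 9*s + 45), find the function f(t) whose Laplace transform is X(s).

f(t) = 2*sin(3*t) - 5*cos(3*t) + 3*exp(-5*t)

Factor the denominator: s^3 + 5*s^2 + 9*s + 45 = (s + 5)*(s^2 + 9).
Partial fraction decomposition gives [3/(s + 5)] + [-5*s/(s^2 + 9)] + [6/(s^2 + 9)].
Invert each term: 3/(s + 5) ↔ 3e^(-5t); -5·s/(s^2 + 9) ↔ -5cos(3t); 2·3/(s^2 + 9) ↔ 2sin(3t).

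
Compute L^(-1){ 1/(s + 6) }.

Since L{e^(-6t)} = 1/(s + 6), the inverse is e^(-6*t).

exp(-6*t)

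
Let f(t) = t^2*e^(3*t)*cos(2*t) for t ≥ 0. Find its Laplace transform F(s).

L{cos(2t)} = s/(s^2 + 4).
Multiplying by e^(3t) shifts s → s - 3, so L{e^(3*t)*cos(2*t)} = (s - 3)/((s - 3)^2 + 4).
Then apply L{t^2·g(t)} = (-1)^2 d^2/ds^2[G(s)] with G(s) = (s - 3)/((s - 3)^2 + 4):
differentiating 2 times and applying the sign gives 2*(s - 3)*(s^2 - 6*s - 3)/(s^2 - 6*s + 13)^3.

F(s) = 2*(s - 3)*(s^2 - 6*s - 3)/(s^2 - 6*s + 13)^3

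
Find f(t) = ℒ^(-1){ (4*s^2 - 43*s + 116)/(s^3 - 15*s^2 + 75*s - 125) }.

f(t) = t^2*exp(5*t)/2 - 3*t*exp(5*t) + 4*exp(5*t)

Factor the denominator: s^3 - 15*s^2 + 75*s - 125 = (s - 5)^3.
Partial fraction decomposition gives [4/(s - 5)] + [-3/(s - 5)^2] + [(s - 5)^(-3)].
Invert each term: 4/(s - 5) ↔ 4e^(5t); -3/(s - 5)^2 ↔ -3t·e^(5t); 1/(s - 5)^3 ↔ (1/2)t^2·e^(5t).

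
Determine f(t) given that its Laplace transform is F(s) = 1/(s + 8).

f(t) = exp(-8*t)

Since L{e^(-8t)} = 1/(s + 8), the inverse is exp(-8*t).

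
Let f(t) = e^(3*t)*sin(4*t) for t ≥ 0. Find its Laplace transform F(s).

F(s) = 4/((s - 3)^2 + 16)

L{sin(4t)} = 4/(s^2 + 16).
By the first shifting theorem, multiplying by e^(3t) replaces s with s - 3.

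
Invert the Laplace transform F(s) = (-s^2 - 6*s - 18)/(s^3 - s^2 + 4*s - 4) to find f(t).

f(t) = -5*exp(t) - sin(2*t) + 4*cos(2*t)

Factor the denominator: s^3 - s^2 + 4*s - 4 = (s - 1)*(s^2 + 4).
Partial fraction decomposition gives [-5/(s - 1)] + [4*s/(s^2 + 4)] + [-2/(s^2 + 4)].
Invert each term: -5/(s - 1) ↔ -5e^(t); 4·s/(s^2 + 4) ↔ 4cos(2t); -1·2/(s^2 + 4) ↔ -sin(2t).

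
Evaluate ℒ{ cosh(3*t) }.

s/(s^2 - 9)

L{cosh(3t)} = s/(s^2 - 9).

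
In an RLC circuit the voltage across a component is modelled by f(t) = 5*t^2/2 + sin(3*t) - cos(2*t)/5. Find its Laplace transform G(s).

Apply the Laplace transform termwise.
L{sin(3t)} = 3/(s^2 + 9); (-1/5)·[L{cos(2t)} = s/(s^2 + 4)]; (5/2)·[L{t^2} = 2!/s^3 = 2/s^3].

G(s) = -s/(5*(s^2 + 4)) + 3/(s^2 + 9) + 5/s^3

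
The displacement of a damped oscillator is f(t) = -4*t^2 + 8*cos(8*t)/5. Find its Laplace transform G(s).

G(s) = 8*s/(5*(s^2 + 64)) - 8/s^3

By linearity of the Laplace transform, transform each term separately.
(-4)·[L{t^2} = 2!/s^3 = 2/s^3]; (8/5)·[L{cos(8t)} = s/(s^2 + 64)].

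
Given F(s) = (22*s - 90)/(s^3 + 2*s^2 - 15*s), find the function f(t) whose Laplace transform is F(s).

f(t) = -exp(3*t) + 6 - 5*exp(-5*t)

Factor the denominator: s^3 + 2*s^2 - 15*s = s*(s - 3)*(s + 5).
Partial fraction decomposition gives [-1/(s - 3)] + [-5/(s + 5)] + [6/s].
Invert each term: -1/(s - 3) ↔ -e^(3t); -5/(s + 5) ↔ -5e^(-5t); 6/(s - 0) ↔ 6e^(0t).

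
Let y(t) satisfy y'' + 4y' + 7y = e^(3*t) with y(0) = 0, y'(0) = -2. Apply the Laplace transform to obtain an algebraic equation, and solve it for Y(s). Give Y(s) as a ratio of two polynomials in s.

Y(s) = (-2*s + 7)/(s^3 + s^2 - 5*s - 21)

Transform both sides with L{·}.
Using L{y''} = s^2 Y - s·y(0) - y'(0) and L{y'} = sY - y(0), with y(0) = 0, y'(0) = -2, the left side becomes (s^2 + 4*s + 7)Y - (-2).
The right side is L{e^(3*t)} = 1/(s - 3).
So (s^2 + 4*s + 7)Y = 1/(s - 3) + (-2).
Divide through and combine into a single rational function.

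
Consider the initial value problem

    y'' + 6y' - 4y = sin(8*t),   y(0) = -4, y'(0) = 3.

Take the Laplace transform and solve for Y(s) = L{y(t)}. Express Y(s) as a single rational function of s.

Take the Laplace transform of both sides.
With L{y''} = s^2 Y - s·y(0) - y'(0) and L{y'} = sY - y(0), with y(0) = -4, y'(0) = 3: the LHS transforms to (s^2 + 6*s - 4)Y - (-4*s - 21).
The right side is L{sin(8*t)} = 8/(s^2 + 64).
So (s^2 + 6*s - 4)Y = 8/(s^2 + 64) + (-4*s - 21).
Divide through and combine into a single rational function.

Y(s) = (-4*s^3 - 21*s^2 - 256*s - 1336)/(s^4 + 6*s^3 + 60*s^2 + 384*s - 256)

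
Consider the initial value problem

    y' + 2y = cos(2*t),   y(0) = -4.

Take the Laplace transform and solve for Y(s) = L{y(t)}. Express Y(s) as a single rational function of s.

Transform both sides with L{·}.
Using L{y'} = sY - y(0) = sY - (-4), the left side becomes (s + 2)Y - (-4).
The right side is L{cos(2*t)} = s/(s^2 + 4).
So (s + 2)Y = s/(s^2 + 4) + (-4).
Solve for Y(s) and write it as one ratio of polynomials.

Y(s) = (-4*s^2 + s - 16)/(s^3 + 2*s^2 + 4*s + 8)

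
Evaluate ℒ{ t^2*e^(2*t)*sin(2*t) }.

4*(3*s^2 - 12*s + 8)/(s^2 - 4*s + 8)^3

L{sin(2t)} = 2/(s^2 + 4).
Multiplying by e^(2t) shifts s → s - 2, so L{e^(2*t)*sin(2*t)} = 2/((s - 2)^2 + 4).
Then apply L{t^2·g(t)} = (-1)^2 d^2/ds^2[H(s)] with H(s) = 2/((s - 2)^2 + 4):
differentiating 2 times and applying the sign gives 4*(3*s^2 - 12*s + 8)/(s^2 - 4*s + 8)^3.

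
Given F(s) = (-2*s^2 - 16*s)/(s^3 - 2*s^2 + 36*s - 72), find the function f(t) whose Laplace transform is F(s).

f(t) = -exp(2*t) - 3*sin(6*t) - cos(6*t)

Factor the denominator: s^3 - 2*s^2 + 36*s - 72 = (s - 2)*(s^2 + 36).
Partial fraction decomposition gives [-1/(s - 2)] + [-s/(s^2 + 36)] + [-18/(s^2 + 36)].
Invert each term: -1/(s - 2) ↔ -e^(2t); -1·s/(s^2 + 36) ↔ -cos(6t); -3·6/(s^2 + 36) ↔ -3sin(6t).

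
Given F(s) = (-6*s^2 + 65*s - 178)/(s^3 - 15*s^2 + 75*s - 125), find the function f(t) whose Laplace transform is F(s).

Factor the denominator: s^3 - 15*s^2 + 75*s - 125 = (s - 5)^3.
Partial fraction decomposition gives [-6/(s - 5)] + [5/(s - 5)^2] + [-3/(s - 5)^3].
Invert each term: -6/(s - 5) ↔ -6e^(5t); 5/(s - 5)^2 ↔ 5t·e^(5t); -3/(s - 5)^3 ↔ (-3/2)t^2·e^(5t).

f(t) = -3*t^2*exp(5*t)/2 + 5*t*exp(5*t) - 6*exp(5*t)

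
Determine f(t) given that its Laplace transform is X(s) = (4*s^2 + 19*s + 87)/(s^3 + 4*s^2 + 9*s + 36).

f(t) = 5*sin(3*t) + cos(3*t) + 3*exp(-4*t)

Factor the denominator: s^3 + 4*s^2 + 9*s + 36 = (s + 4)*(s^2 + 9).
Partial fraction decomposition gives [3/(s + 4)] + [s/(s^2 + 9)] + [15/(s^2 + 9)].
Invert each term: 3/(s + 4) ↔ 3e^(-4t); 1·s/(s^2 + 9) ↔ cos(3t); 5·3/(s^2 + 9) ↔ 5sin(3t).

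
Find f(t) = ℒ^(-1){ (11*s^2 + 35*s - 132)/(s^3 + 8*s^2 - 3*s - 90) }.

f(t) = exp(3*t) + 4*exp(-5*t) + 6*exp(-6*t)

Factor the denominator: s^3 + 8*s^2 - 3*s - 90 = (s - 3)*(s + 5)*(s + 6).
Partial fraction decomposition gives [1/(s - 3)] + [4/(s + 5)] + [6/(s + 6)].
Invert each term: 1/(s - 3) ↔ e^(3t); 4/(s + 5) ↔ 4e^(-5t); 6/(s + 6) ↔ 6e^(-6t).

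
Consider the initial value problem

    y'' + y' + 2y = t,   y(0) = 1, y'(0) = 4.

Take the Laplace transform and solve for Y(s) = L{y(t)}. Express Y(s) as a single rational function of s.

Laplace-transform each side.
With L{y''} = s^2 Y - s·y(0) - y'(0) and L{y'} = sY - y(0), with y(0) = 1, y'(0) = 4: the LHS transforms to (s^2 + s + 2)Y - (s + 5).
The right side is L{t} = s^(-2).
So (s^2 + s + 2)Y = s^(-2) + (s + 5).
Isolate Y and clear denominators.

Y(s) = (s^3 + 5*s^2 + 1)/(s^4 + s^3 + 2*s^2)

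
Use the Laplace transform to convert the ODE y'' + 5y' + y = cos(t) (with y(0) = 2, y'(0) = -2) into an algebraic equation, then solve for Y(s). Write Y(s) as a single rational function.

Y(s) = (2*s^3 + 8*s^2 + 3*s + 8)/(s^4 + 5*s^3 + 2*s^2 + 5*s + 1)

Apply the Laplace transform to the equation.
With L{y''} = s^2 Y - s·y(0) - y'(0) and L{y'} = sY - y(0), with y(0) = 2, y'(0) = -2: the LHS transforms to (s^2 + 5*s + 1)Y - (2*s + 8).
The right side is L{cos(t)} = s/(s^2 + 1).
So (s^2 + 5*s + 1)Y = s/(s^2 + 1) + (2*s + 8).
Isolate Y and clear denominators.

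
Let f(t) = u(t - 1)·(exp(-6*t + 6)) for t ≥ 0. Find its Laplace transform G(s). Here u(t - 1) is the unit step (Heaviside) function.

G(s) = exp(-s)/(s + 6)

By the second shifting theorem, L{u(t - c)·g(t - c)} = e^(-cs)·H(s) with c = 1 and H(s) = L{g(t)}.
L{e^(-6t)} = 1/(s + 6).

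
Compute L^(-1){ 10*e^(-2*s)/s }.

The factor e^(-2s) signals a time shift by c = 2 (second shifting theorem).
L{10} = 10/s, so L^-1{10/s} = 10.
Hence the inverse is u(t - 2) times that function evaluated at t - 2.

Heaviside(t - 2)*(10)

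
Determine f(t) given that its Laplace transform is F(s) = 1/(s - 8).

Since L{e^(8t)} = 1/(s - 8), the inverse is e^(8*t).

f(t) = exp(8*t)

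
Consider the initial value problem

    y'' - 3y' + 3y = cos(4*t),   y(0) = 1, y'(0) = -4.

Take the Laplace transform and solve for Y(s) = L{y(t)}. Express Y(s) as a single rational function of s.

Y(s) = (s^3 - 7*s^2 + 17*s - 112)/(s^4 - 3*s^3 + 19*s^2 - 48*s + 48)

Laplace-transform each side.
With L{y''} = s^2 Y - s·y(0) - y'(0) and L{y'} = sY - y(0), with y(0) = 1, y'(0) = -4: the LHS transforms to (s^2 - 3*s + 3)Y - (s - 7).
The right side is L{cos(4*t)} = s/(s^2 + 16).
So (s^2 - 3*s + 3)Y = s/(s^2 + 16) + (s - 7).
Isolate Y and clear denominators.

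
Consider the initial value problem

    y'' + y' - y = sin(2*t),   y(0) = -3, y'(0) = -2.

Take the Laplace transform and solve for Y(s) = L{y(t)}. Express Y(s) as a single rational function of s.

Y(s) = (-3*s^3 - 5*s^2 - 12*s - 18)/(s^4 + s^3 + 3*s^2 + 4*s - 4)

Take the Laplace transform of both sides.
With L{y''} = s^2 Y - s·y(0) - y'(0) and L{y'} = sY - y(0), with y(0) = -3, y'(0) = -2: the LHS transforms to (s^2 + s - 1)Y - (-3*s - 5).
The right side is L{sin(2*t)} = 2/(s^2 + 4).
So (s^2 + s - 1)Y = 2/(s^2 + 4) + (-3*s - 5).
Isolate Y and clear denominators.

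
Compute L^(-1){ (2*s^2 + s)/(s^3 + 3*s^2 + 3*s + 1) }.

t^2*exp(-t)/2 - 3*t*exp(-t) + 2*exp(-t)

Factor the denominator: s^3 + 3*s^2 + 3*s + 1 = (s + 1)^3.
Partial fraction decomposition gives [2/(s + 1)] + [-3/(s + 1)^2] + [(s + 1)^(-3)].
Invert each term: 2/(s + 1) ↔ 2e^(-t); -3/(s + 1)^2 ↔ -3t·e^(-t); 1/(s + 1)^3 ↔ (1/2)t^2·e^(-t).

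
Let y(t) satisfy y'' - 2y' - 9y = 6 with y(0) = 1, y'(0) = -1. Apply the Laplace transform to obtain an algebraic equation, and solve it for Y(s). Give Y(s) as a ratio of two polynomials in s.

Apply the Laplace transform to the equation.
With L{y''} = s^2 Y - s·y(0) - y'(0) and L{y'} = sY - y(0), with y(0) = 1, y'(0) = -1: the LHS transforms to (s^2 - 2*s - 9)Y - (s - 3).
The right side is L{6} = 6/s.
So (s^2 - 2*s - 9)Y = 6/s + (s - 3).
Divide through and combine into a single rational function.

Y(s) = (s^2 - 3*s + 6)/(s^3 - 2*s^2 - 9*s)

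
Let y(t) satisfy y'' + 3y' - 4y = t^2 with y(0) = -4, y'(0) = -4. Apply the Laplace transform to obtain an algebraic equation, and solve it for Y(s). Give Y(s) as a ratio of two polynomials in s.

Laplace-transform each side.
Using L{y''} = s^2 Y - s·y(0) - y'(0) and L{y'} = sY - y(0), with y(0) = -4, y'(0) = -4, the left side becomes (s^2 + 3*s - 4)Y - (-4*s - 16).
The right side is L{t^2} = 2/s^3.
So (s^2 + 3*s - 4)Y = 2/s^3 + (-4*s - 16).
Isolate Y and clear denominators.

Y(s) = (-4*s^4 - 16*s^3 + 2)/(s^5 + 3*s^4 - 4*s^3)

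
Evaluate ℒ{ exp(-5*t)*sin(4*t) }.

4/((s + 5)^2 + 16)

L{sin(4t)} = 4/(s^2 + 16).
By the first shifting theorem, multiplying by e^(-5t) replaces s with s + 5.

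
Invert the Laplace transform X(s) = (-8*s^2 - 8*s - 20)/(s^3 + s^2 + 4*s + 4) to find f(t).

f(t) = -2*sin(2*t) - 4*cos(2*t) - 4*exp(-t)

Factor the denominator: s^3 + s^2 + 4*s + 4 = (s + 1)*(s^2 + 4).
Partial fraction decomposition gives [-4/(s + 1)] + [-4*s/(s^2 + 4)] + [-4/(s^2 + 4)].
Invert each term: -4/(s + 1) ↔ -4e^(-t); -4·s/(s^2 + 4) ↔ -4cos(2t); -2·2/(s^2 + 4) ↔ -2sin(2t).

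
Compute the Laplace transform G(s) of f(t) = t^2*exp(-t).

G(s) = 2/(s + 1)^3

L{e^(-t)} = 1/(s + 1).
Then apply L{t^2·g(t)} = (-1)^2 d^2/ds^2[H(s)] with H(s) = 1/(s + 1):
differentiating 2 times and applying the sign gives 2/(s + 1)^3.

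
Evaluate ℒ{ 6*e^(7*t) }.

6/(s - 7)

L{6} = 6/s.
By the first shifting theorem, multiplying by e^(7t) replaces s with s - 7.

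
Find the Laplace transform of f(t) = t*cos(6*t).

L{cos(6t)} = s/(s^2 + 36).
Then apply L{t·g(t)} = -d/ds[G(s)] with G(s) = s/(s^2 + 36):
differentiating 1 time and applying the sign gives (s - 6)*(s + 6)/(s^2 + 36)^2.

(s - 6)*(s + 6)/(s^2 + 36)^2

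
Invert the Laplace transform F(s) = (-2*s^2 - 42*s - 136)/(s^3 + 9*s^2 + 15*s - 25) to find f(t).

f(t) = -4*t*exp(-5*t) - 5*exp(t) + 3*exp(-5*t)

Factor the denominator: s^3 + 9*s^2 + 15*s - 25 = (s - 1)*(s + 5)^2.
Partial fraction decomposition gives [3/(s + 5)] + [-4/(s + 5)^2] + [-5/(s - 1)].
Invert each term: 3/(s + 5) ↔ 3e^(-5t); -4/(s + 5)^2 ↔ -4t·e^(-5t); -5/(s - 1) ↔ -5e^(t).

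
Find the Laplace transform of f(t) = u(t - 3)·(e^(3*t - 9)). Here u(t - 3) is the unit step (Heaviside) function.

By the second shifting theorem, L{u(t - c)·g(t - c)} = e^(-cs)·H(s) with c = 3 and H(s) = L{g(t)}.
L{e^(3t)} = 1/(s - 3).

exp(-3*s)/(s - 3)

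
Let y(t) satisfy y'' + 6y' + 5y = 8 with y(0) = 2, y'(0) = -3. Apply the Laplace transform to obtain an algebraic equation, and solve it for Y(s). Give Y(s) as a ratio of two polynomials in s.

Apply the Laplace transform to the equation.
Using L{y''} = s^2 Y - s·y(0) - y'(0) and L{y'} = sY - y(0), with y(0) = 2, y'(0) = -3, the left side becomes (s^2 + 6*s + 5)Y - (2*s + 9).
The right side is L{8} = 8/s.
So (s^2 + 6*s + 5)Y = 8/s + (2*s + 9).
Divide through and combine into a single rational function.

Y(s) = (2*s^2 + 9*s + 8)/(s^3 + 6*s^2 + 5*s)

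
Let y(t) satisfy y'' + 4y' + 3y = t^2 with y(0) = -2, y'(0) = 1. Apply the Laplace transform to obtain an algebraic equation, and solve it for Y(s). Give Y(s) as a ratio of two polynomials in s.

Transform both sides with L{·}.
With L{y''} = s^2 Y - s·y(0) - y'(0) and L{y'} = sY - y(0), with y(0) = -2, y'(0) = 1: the LHS transforms to (s^2 + 4*s + 3)Y - (-2*s - 7).
The right side is L{t^2} = 2/s^3.
So (s^2 + 4*s + 3)Y = 2/s^3 + (-2*s - 7).
Divide through and combine into a single rational function.

Y(s) = (-2*s^4 - 7*s^3 + 2)/(s^5 + 4*s^4 + 3*s^3)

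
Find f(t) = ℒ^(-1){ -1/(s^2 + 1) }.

f(t) = -sin(t)

Since L{sin(t)} = 1/(s^2 + 1), the inverse is sin(t), scaled by -1.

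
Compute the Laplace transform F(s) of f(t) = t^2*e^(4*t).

F(s) = 2/(s - 4)^3

L{e^(4t)} = 1/(s - 4).
Then apply L{t^2·g(t)} = (-1)^2 d^2/ds^2[G(s)] with G(s) = 1/(s - 4):
differentiating 2 times and applying the sign gives 2/(s - 4)^3.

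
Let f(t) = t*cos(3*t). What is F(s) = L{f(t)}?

F(s) = (s - 3)*(s + 3)/(s^2 + 9)^2

L{cos(3t)} = s/(s^2 + 9).
Then apply L{t·g(t)} = -d/ds[G(s)] with G(s) = s/(s^2 + 9):
differentiating 1 time and applying the sign gives (s - 3)*(s + 3)/(s^2 + 9)^2.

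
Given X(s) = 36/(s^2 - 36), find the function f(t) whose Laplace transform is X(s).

Since L{sinh(6t)} = 6/(s^2 - 36), the inverse is sinh(6*t), scaled by 6.

f(t) = 6*sinh(6*t)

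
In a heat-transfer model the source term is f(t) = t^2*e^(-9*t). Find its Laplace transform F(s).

F(s) = 2/(s + 9)^3

L{e^(-9t)} = 1/(s + 9).
Then apply L{t^2·g(t)} = (-1)^2 d^2/ds^2[G(s)] with G(s) = 1/(s + 9):
differentiating 2 times and applying the sign gives 2/(s + 9)^3.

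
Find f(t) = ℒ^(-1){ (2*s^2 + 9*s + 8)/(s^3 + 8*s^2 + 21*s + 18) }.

f(t) = t*exp(-3*t) - 2*exp(-2*t) + 4*exp(-3*t)

Factor the denominator: s^3 + 8*s^2 + 21*s + 18 = (s + 2)*(s + 3)^2.
Partial fraction decomposition gives [4/(s + 3)] + [(s + 3)^(-2)] + [-2/(s + 2)].
Invert each term: 4/(s + 3) ↔ 4e^(-3t); 1/(s + 3)^2 ↔ t·e^(-3t); -2/(s + 2) ↔ -2e^(-2t).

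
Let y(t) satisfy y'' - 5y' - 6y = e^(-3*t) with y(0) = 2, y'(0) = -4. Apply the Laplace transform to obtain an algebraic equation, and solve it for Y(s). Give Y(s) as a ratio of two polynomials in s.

Y(s) = (2*s^2 - 8*s - 41)/(s^3 - 2*s^2 - 21*s - 18)

Take the Laplace transform of both sides.
The derivative rules (L{y''} = s^2 Y - s·y(0) - y'(0) and L{y'} = sY - y(0), with y(0) = 2, y'(0) = -4) turn the left side into (s^2 - 5*s - 6)Y - (2*s - 14).
The right side is L{e^(-3*t)} = 1/(s + 3).
So (s^2 - 5*s - 6)Y = 1/(s + 3) + (2*s - 14).
Solve for Y(s) and write it as one ratio of polynomials.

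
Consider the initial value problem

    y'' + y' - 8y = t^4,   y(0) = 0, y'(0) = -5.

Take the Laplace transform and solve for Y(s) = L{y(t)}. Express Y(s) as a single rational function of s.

Transform both sides with L{·}.
Using L{y''} = s^2 Y - s·y(0) - y'(0) and L{y'} = sY - y(0), with y(0) = 0, y'(0) = -5, the left side becomes (s^2 + s - 8)Y - (-5).
The right side is L{t^4} = 24/s^5.
So (s^2 + s - 8)Y = 24/s^5 + (-5).
Divide through and combine into a single rational function.

Y(s) = (-5*s^5 + 24)/(s^7 + s^6 - 8*s^5)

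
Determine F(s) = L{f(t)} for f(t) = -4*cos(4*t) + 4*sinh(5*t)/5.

F(s) = -4*s/(s^2 + 16) + 4/(s^2 - 25)

The transform is linear, so treat each term independently.
(4/5)·[L{sinh(5t)} = 5/(s^2 - 25)]; (-4)·[L{cos(4t)} = s/(s^2 + 16)].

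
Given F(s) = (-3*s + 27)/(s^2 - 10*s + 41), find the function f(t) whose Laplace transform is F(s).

Complete the square in the denominator: s^2 - 10*s + 41 = (s - 5)^2 + 4^2.
Split the numerator to match: -3*s + 27 = -3·(s - 5) + 3·4.
Invert each term: -3·(s - 5)/((s - 5)^2 + 16) ↔ -3e^(5t)cos(4t); 3·4/((s - 5)^2 + 16) ↔ 3e^(5t)sin(4t).

f(t) = 3*exp(5*t)*sin(4*t) - 3*exp(5*t)*cos(4*t)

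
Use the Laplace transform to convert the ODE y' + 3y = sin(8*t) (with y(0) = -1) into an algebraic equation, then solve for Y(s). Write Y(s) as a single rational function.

Y(s) = (-s^2 - 56)/(s^3 + 3*s^2 + 64*s + 192)

Transform both sides with L{·}.
The derivative rules (L{y'} = sY - y(0) = sY - (-1)) turn the left side into (s + 3)Y - (-1).
The right side is L{sin(8*t)} = 8/(s^2 + 64).
So (s + 3)Y = 8/(s^2 + 64) + (-1).
Solve for Y(s) and write it as one ratio of polynomials.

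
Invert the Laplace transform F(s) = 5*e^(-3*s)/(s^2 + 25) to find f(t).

f(t) = Heaviside(t - 3)*(sin(5*t - 15))

The factor e^(-3s) signals a time shift by c = 3 (second shifting theorem).
L{sin(5t)} = 5/(s^2 + 25), so L^-1{5/(s^2 + 25)} = sin(5*t).
Hence the inverse is u(t - 3) times that function evaluated at t - 3.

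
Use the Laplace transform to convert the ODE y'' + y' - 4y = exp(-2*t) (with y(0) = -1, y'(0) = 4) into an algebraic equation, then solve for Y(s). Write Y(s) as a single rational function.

Laplace-transform each side.
With L{y''} = s^2 Y - s·y(0) - y'(0) and L{y'} = sY - y(0), with y(0) = -1, y'(0) = 4: the LHS transforms to (s^2 + s - 4)Y - (-s + 3).
The right side is L{exp(-2*t)} = 1/(s + 2).
So (s^2 + s - 4)Y = 1/(s + 2) + (-s + 3).
Solve for Y(s) and write it as one ratio of polynomials.

Y(s) = (-s^2 + s + 7)/(s^3 + 3*s^2 - 2*s - 8)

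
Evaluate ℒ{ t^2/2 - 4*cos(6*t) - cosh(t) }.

The transform is linear, so treat each term independently.
(-1)·[L{cosh(t)} = s/(s^2 - 1)]; (-4)·[L{cos(6t)} = s/(s^2 + 36)]; (1/2)·[L{t^2} = 2!/s^3 = 2/s^3].

-4*s/(s^2 + 36) - s/(s^2 - 1) + s^(-3)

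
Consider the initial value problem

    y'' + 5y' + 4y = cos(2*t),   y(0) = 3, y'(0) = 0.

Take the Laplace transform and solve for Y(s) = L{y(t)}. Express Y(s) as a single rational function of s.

Take the Laplace transform of both sides.
The derivative rules (L{y''} = s^2 Y - s·y(0) - y'(0) and L{y'} = sY - y(0), with y(0) = 3, y'(0) = 0) turn the left side into (s^2 + 5*s + 4)Y - (3*s + 15).
The right side is L{cos(2*t)} = s/(s^2 + 4).
So (s^2 + 5*s + 4)Y = s/(s^2 + 4) + (3*s + 15).
Solve for Y(s) and write it as one ratio of polynomials.

Y(s) = (3*s^3 + 15*s^2 + 13*s + 60)/(s^4 + 5*s^3 + 8*s^2 + 20*s + 16)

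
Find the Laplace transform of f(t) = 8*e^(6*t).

8/(s - 6)

L{8} = 8/s.
By the first shifting theorem, multiplying by e^(6t) replaces s with s - 6.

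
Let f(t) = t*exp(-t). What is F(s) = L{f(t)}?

L{e^(-t)} = 1/(s + 1).
Then apply L{t·g(t)} = -d/ds[G(s)] with G(s) = 1/(s + 1):
differentiating 1 time and applying the sign gives (s + 1)^(-2).

F(s) = (s + 1)^(-2)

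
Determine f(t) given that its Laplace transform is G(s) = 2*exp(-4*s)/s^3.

The factor e^(-4s) signals a time shift by c = 4 (second shifting theorem).
L{t^2} = 2!/s^3 = 2/s^3, so L^-1{2/s^3} = t^2.
Hence the inverse is u(t - 4) times that function evaluated at t - 4.

f(t) = Heaviside(t - 4)*((t - 4)^2)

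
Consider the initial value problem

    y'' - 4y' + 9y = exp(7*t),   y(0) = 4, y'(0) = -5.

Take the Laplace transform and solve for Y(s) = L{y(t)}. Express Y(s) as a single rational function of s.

Transform both sides with L{·}.
The derivative rules (L{y''} = s^2 Y - s·y(0) - y'(0) and L{y'} = sY - y(0), with y(0) = 4, y'(0) = -5) turn the left side into (s^2 - 4*s + 9)Y - (4*s - 21).
The right side is L{exp(7*t)} = 1/(s - 7).
So (s^2 - 4*s + 9)Y = 1/(s - 7) + (4*s - 21).
Divide through and combine into a single rational function.

Y(s) = (4*s^2 - 49*s + 148)/(s^3 - 11*s^2 + 37*s - 63)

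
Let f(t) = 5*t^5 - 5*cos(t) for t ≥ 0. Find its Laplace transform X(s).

The transform is linear, so treat each term independently.
(5)·[L{t^5} = 5!/s^6 = 120/s^6]; (-5)·[L{cos(t)} = s/(s^2 + 1)].

X(s) = -5*s/(s^2 + 1) + 600/s^6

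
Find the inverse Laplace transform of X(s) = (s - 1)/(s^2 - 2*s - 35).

Rewrite the denominator: s^2 - 2*s - 35 = (s - 1)^2 - 36.
The form in (s - 1) signals a first-shifting-theorem factor e^(t).
Since L{cosh(6t)} = s/(s^2 - 36), the inverse is e^(t)*cosh(6*t).

exp(t)*cosh(6*t)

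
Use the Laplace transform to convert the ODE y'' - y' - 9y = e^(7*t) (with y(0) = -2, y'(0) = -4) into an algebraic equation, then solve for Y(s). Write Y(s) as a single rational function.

Y(s) = (-2*s^2 + 12*s + 15)/(s^3 - 8*s^2 - 2*s + 63)

Laplace-transform each side.
Using L{y''} = s^2 Y - s·y(0) - y'(0) and L{y'} = sY - y(0), with y(0) = -2, y'(0) = -4, the left side becomes (s^2 - s - 9)Y - (-2*s - 2).
The right side is L{e^(7*t)} = 1/(s - 7).
So (s^2 - s - 9)Y = 1/(s - 7) + (-2*s - 2).
Isolate Y and clear denominators.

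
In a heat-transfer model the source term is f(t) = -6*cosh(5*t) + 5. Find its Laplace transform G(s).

By linearity of the Laplace transform, transform each term separately.
(-6)·[L{cosh(5t)} = s/(s^2 - 25)]; L{5} = 5/s.

G(s) = -6*s/(s^2 - 25) + 5/s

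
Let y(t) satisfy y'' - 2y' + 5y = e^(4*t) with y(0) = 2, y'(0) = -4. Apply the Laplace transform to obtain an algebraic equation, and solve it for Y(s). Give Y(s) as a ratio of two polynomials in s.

Transform both sides with L{·}.
The derivative rules (L{y''} = s^2 Y - s·y(0) - y'(0) and L{y'} = sY - y(0), with y(0) = 2, y'(0) = -4) turn the left side into (s^2 - 2*s + 5)Y - (2*s - 8).
The right side is L{e^(4*t)} = 1/(s - 4).
So (s^2 - 2*s + 5)Y = 1/(s - 4) + (2*s - 8).
Isolate Y and clear denominators.

Y(s) = (2*s^2 - 16*s + 33)/(s^3 - 6*s^2 + 13*s - 20)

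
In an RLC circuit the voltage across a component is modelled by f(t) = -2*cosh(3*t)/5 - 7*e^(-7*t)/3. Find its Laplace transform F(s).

F(s) = -2*s/(5*(s^2 - 9)) - 7/(3*(s + 7))

The transform is linear, so treat each term independently.
(-7/3)·[L{e^(-7t)} = 1/(s + 7)]; (-2/5)·[L{cosh(3t)} = s/(s^2 - 9)].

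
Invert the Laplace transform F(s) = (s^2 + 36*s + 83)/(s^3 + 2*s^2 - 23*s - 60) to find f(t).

Factor the denominator: s^3 + 2*s^2 - 23*s - 60 = (s - 5)*(s + 3)*(s + 4).
Partial fraction decomposition gives [4/(s - 5)] + [-5/(s + 4)] + [2/(s + 3)].
Invert each term: 4/(s - 5) ↔ 4e^(5t); -5/(s + 4) ↔ -5e^(-4t); 2/(s + 3) ↔ 2e^(-3t).

f(t) = 4*exp(5*t) + 2*exp(-3*t) - 5*exp(-4*t)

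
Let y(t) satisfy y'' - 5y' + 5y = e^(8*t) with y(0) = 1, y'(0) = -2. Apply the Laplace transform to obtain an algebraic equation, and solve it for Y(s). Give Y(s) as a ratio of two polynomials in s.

Transform both sides with L{·}.
The derivative rules (L{y''} = s^2 Y - s·y(0) - y'(0) and L{y'} = sY - y(0), with y(0) = 1, y'(0) = -2) turn the left side into (s^2 - 5*s + 5)Y - (s - 7).
The right side is L{e^(8*t)} = 1/(s - 8).
So (s^2 - 5*s + 5)Y = 1/(s - 8) + (s - 7).
Solve for Y(s) and write it as one ratio of polynomials.

Y(s) = (s^2 - 15*s + 57)/(s^3 - 13*s^2 + 45*s - 40)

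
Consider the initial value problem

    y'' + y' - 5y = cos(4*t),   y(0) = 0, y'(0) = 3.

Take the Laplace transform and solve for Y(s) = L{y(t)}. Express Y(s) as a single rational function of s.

Y(s) = (3*s^2 + s + 48)/(s^4 + s^3 + 11*s^2 + 16*s - 80)

Take the Laplace transform of both sides.
Using L{y''} = s^2 Y - s·y(0) - y'(0) and L{y'} = sY - y(0), with y(0) = 0, y'(0) = 3, the left side becomes (s^2 + s - 5)Y - (3).
The right side is L{cos(4*t)} = s/(s^2 + 16).
So (s^2 + s - 5)Y = s/(s^2 + 16) + (3).
Isolate Y and clear denominators.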